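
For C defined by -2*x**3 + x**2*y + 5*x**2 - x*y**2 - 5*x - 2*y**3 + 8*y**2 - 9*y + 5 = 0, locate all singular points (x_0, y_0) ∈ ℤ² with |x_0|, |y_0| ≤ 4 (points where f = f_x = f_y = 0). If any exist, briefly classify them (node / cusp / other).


Singular points: {(1, 1)}; classification: cusp.

Compute partial derivatives:
  f_x = -6*x**2 + 2*x*y + 10*x - y**2 - 5.
  f_y = x**2 - 2*x*y - 6*y**2 + 16*y - 9.
Scan x_0 ∈ {−4, ..., 4}. For each x_0, f_y(x_0, y) is a polynomial in y; find its integer roots y ∈ {−4, ..., 4}, then test f_x and f at those candidates.
  x = -4: f_y(-4, y) = -6*y**2 + 24*y + 7; no integer root y with |y| ≤ 4.
  x = -3: f_y(-3, y) = -6*y**2 + 22*y; vanishes at y ∈ {0}. (-3, 0): f_x = -89 ≠ 0.
  x = -2: f_y(-2, y) = -6*y**2 + 20*y - 5; no integer root y with |y| ≤ 4.
  x = -1: f_y(-1, y) = -6*y**2 + 18*y - 8; no integer root y with |y| ≤ 4.
  x = 0: f_y(0, y) = -6*y**2 + 16*y - 9; no integer root y with |y| ≤ 4.
  x = 1: f_y(1, y) = -6*y**2 + 14*y - 8; vanishes at y ∈ {1}. (1, 1): f_x = 0, f = 0 — SINGULAR.
  x = 2: f_y(2, y) = -6*y**2 + 12*y - 5; no integer root y with |y| ≤ 4.
  x = 3: f_y(3, y) = -6*y**2 + 10*y; vanishes at y ∈ {0}. (3, 0): f_x = -29 ≠ 0.
  x = 4: f_y(4, y) = -6*y**2 + 8*y + 7; no integer root y with |y| ≤ 4.
Only singular point on the grid: (1, 1).
Classify: substitute x = 1 + u, y = 1 + v and expand: f = -2*u**3 + u**2*v - u*v**2 - 2*v**3 + v**2.
No constant or linear terms (consistent with a singular point). Quadratic part: v**2. Cubic part: -2*u**3 + u**2*v - u*v**2 - 2*v**3.
The quadratic part v**2 is a perfect square, so there is a single (double) tangent line v = 0, i.e. y = 1. Restricting the cubic part to that line (v = 0) leaves -2*u**3 ≠ 0, so f is not divisible by v and the branch is v² ≈ 2*u**3 to lowest order — this is a cusp.
Classification: cusp.


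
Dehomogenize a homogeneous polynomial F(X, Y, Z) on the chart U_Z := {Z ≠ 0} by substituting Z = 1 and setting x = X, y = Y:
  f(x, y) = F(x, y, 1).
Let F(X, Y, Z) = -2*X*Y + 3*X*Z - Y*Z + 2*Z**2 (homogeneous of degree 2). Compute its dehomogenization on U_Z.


f(x, y) = -2*x*y + 3*x - y + 2

On U_Z we set Z = 1. Each monomial c·X^i·Y^j·Z^k in F becomes c·x^i·y^j·1^k = c·x^i·y^j.
Substituting Z = 1: F(X, Y, 1) = -2*x*y + 3*x - y + 2.
Note: deg(f) ≤ deg(F) = 2; strict inequality happens when F is divisible by Z (lost terms).


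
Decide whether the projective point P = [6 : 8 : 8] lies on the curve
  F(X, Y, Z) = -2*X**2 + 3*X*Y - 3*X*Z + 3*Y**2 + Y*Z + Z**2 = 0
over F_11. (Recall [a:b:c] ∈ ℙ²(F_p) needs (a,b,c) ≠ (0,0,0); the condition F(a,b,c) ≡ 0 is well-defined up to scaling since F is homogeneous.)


F(6,8,8) ≡ 6 (mod 11); P is NOT on the curve.

Evaluate F(6, 8, 8) term-by-term (mod 11).
  -2*X**2 ↦ -2·36·1·1 = -72
  3*X*Y ↦ 3·6·8·1 = 144
  -3*X*Z ↦ -3·6·1·8 = -144
  3*Y**2 ↦ 3·1·64·1 = 192
  Y*Z ↦ 1·1·8·8 = 64
  Z**2 ↦ 1·1·1·64 = 64
Sum: F(6, 8, 8) = (-72) + (144) + (-144) + (192) + (64) + (64) = 248.
Reducing mod 11: 248 ≡ 6 (mod 11).
Since F(a, b, c) ≡ 6 ≠ 0 (mod 11), P does NOT lie on the curve.


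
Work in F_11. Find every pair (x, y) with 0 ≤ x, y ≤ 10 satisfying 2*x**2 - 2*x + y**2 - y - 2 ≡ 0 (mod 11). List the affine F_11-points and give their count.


Affine F_11-points: {(0, 2), (0, 10), (1, 2), (1, 10), (2, 5), (2, 7), (3, 4), (3, 8), (4, 0), (4, 1), (5, 3), (5, 9), (6, 6), (7, 3), (7, 9), (8, 0), (8, 1), (9, 4), (9, 8), (10, 5), (10, 7)}; count = 21.

For each of the 121 pairs (x, y) ∈ F_11², evaluate f(x, y) mod 11. Record the zeros.
  x = 0: [0↦9, 1↦9, 2↦0, 3↦4, 4↦10, 5↦7, 6↦6, 7↦7, 8↦10, 9↦4, 10↦0]  zeros at y ∈ {2, 10}
  x = 1: [0↦9, 1↦9, 2↦0, 3↦4, 4↦10, 5↦7, 6↦6, 7↦7, 8↦10, 9↦4, 10↦0]  zeros at y ∈ {2, 10}
  x = 2: [0↦2, 1↦2, 2↦4, 3↦8, 4↦3, 5↦0, 6↦10, 7↦0, 8↦3, 9↦8, 10↦4]  zeros at y ∈ {5, 7}
  x = 3: [0↦10, 1↦10, 2↦1, 3↦5, 4↦0, 5↦8, 6↦7, 7↦8, 8↦0, 9↦5, 10↦1]  zeros at y ∈ {4, 8}
  x = 4: [0↦0, 1↦0, 2↦2, 3↦6, 4↦1, 5↦9, 6↦8, 7↦9, 8↦1, 9↦6, 10↦2]  zeros at y ∈ {0, 1}
  x = 5: [0↦5, 1↦5, 2↦7, 3↦0, 4↦6, 5↦3, 6↦2, 7↦3, 8↦6, 9↦0, 10↦7]  zeros at y ∈ {3, 9}
  x = 6: [0↦3, 1↦3, 2↦5, 3↦9, 4↦4, 5↦1, 6↦0, 7↦1, 8↦4, 9↦9, 10↦5]  zeros at y ∈ {6}
  x = 7: [0↦5, 1↦5, 2↦7, 3↦0, 4↦6, 5↦3, 6↦2, 7↦3, 8↦6, 9↦0, 10↦7]  zeros at y ∈ {3, 9}
  x = 8: [0↦0, 1↦0, 2↦2, 3↦6, 4↦1, 5↦9, 6↦8, 7↦9, 8↦1, 9↦6, 10↦2]  zeros at y ∈ {0, 1}
  x = 9: [0↦10, 1↦10, 2↦1, 3↦5, 4↦0, 5↦8, 6↦7, 7↦8, 8↦0, 9↦5, 10↦1]  zeros at y ∈ {4, 8}
  x = 10: [0↦2, 1↦2, 2↦4, 3↦8, 4↦3, 5↦0, 6↦10, 7↦0, 8↦3, 9↦8, 10↦4]  zeros at y ∈ {5, 7}
Collecting zeros: affine points = {(0, 2), (0, 10), (1, 2), (1, 10), (2, 5), (2, 7), (3, 4), (3, 8), (4, 0), (4, 1), (5, 3), (5, 9), (6, 6), (7, 3), (7, 9), (8, 0), (8, 1), (9, 4), (9, 8), (10, 5), (10, 7)}.
Total count |C(F_11)_aff| = 21.


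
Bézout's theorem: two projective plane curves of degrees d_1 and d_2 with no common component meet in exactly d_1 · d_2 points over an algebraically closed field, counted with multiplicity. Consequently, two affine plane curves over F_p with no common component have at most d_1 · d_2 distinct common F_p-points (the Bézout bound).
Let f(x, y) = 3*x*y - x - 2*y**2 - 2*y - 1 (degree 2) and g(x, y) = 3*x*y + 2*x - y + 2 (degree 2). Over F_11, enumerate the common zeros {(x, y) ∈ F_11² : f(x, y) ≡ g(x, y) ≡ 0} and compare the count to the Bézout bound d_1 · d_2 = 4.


Common zeros: {(10, 0)}; count = 1; Bézout bound = 4.

deg(f) = 2, deg(g) = 2, so Bézout bound = 4.
Scan x ∈ F_11. For each x, list the y ∈ F_11 with f(x, y) ≡ 0 and those with g(x, y) ≡ 0 (mod 11); the common zeros in that column are the intersection.
  x = 0: f ≡ 0 at y ∈ ∅; g ≡ 0 at y ∈ {2}; common: ∅.
  x = 1: f ≡ 0 at y ∈ ∅; g ≡ 0 at y ∈ {9}; common: ∅.
  x = 2: f ≡ 0 at y ∈ {5, 8}; g ≡ 0 at y ∈ {1}; common: ∅.
  x = 3: f ≡ 0 at y ∈ ∅; g ≡ 0 at y ∈ {10}; common: ∅.
  x = 4: f ≡ 0 at y ∈ {7, 9}; g ≡ 0 at y ∈ ∅; common: ∅.
  x = 5: f ≡ 0 at y ∈ {6}; g ≡ 0 at y ∈ {7}; common: ∅.
  x = 6: f ≡ 0 at y ∈ ∅; g ≡ 0 at y ∈ {5}; common: ∅.
  x = 7: f ≡ 0 at y ∈ {2}; g ≡ 0 at y ∈ {8}; common: ∅.
  x = 8: f ≡ 0 at y ∈ {1, 10}; g ≡ 0 at y ∈ {4}; common: ∅.
  x = 9: f ≡ 0 at y ∈ ∅; g ≡ 0 at y ∈ {6}; common: ∅.
  x = 10: f ≡ 0 at y ∈ {0, 3}; g ≡ 0 at y ∈ {0}; common: {0}.
Collecting: common zeros = {(10, 0)}, so the count is 1.
Comparison with the Bézout bound: 1 ≤ 4 = deg(f)·deg(g), as expected for curves with no common component (the affine F_11-count falls short of the bound because intersections may lie at infinity, over extension fields, or carry multiplicity).


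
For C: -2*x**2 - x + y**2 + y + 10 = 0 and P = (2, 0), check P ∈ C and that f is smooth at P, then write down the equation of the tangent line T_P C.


Tangent line at P: -9*x + y + 18 = 0.

Step 1: f(2, 0) = 0, so P lies on C.
Step 2: partial derivatives
  f_x(x, y) = -4*x - 1, f_y(x, y) = 2*y + 1.
  f_x(P) = -9, f_y(P) = 1 (gradient nonzero, so P is smooth).
Step 3: tangent line at P: -9·(x − 2) + 1·(y − 0) = 0.
Expanding: -9*x + y + 18 = 0.


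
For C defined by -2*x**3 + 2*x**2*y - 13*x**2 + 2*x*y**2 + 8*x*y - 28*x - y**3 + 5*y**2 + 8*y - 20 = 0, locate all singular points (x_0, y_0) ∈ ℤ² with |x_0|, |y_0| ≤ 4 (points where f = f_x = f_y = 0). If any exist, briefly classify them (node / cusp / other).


Singular points: {(-2, 0)}; classification: node.

Compute partial derivatives:
  f_x = -6*x**2 + 4*x*y - 26*x + 2*y**2 + 8*y - 28.
  f_y = 2*x**2 + 4*x*y + 8*x - 3*y**2 + 10*y + 8.
Scan x_0 ∈ {−4, ..., 4}. For each x_0, f_y(x_0, y) is a polynomial in y; find its integer roots y ∈ {−4, ..., 4}, then test f_x and f at those candidates.
  x = -4: f_y(-4, y) = -3*y**2 - 6*y + 8; no integer root y with |y| ≤ 4.
  x = -3: f_y(-3, y) = -3*y**2 - 2*y + 2; no integer root y with |y| ≤ 4.
  x = -2: f_y(-2, y) = -3*y**2 + 2*y; vanishes at y ∈ {0}. (-2, 0): f_x = 0, f = 0 — SINGULAR.
  x = -1: f_y(-1, y) = -3*y**2 + 6*y + 2; no integer root y with |y| ≤ 4.
  x = 0: f_y(0, y) = -3*y**2 + 10*y + 8; vanishes at y ∈ {4}. (0, 4): f_x = 36 ≠ 0.
  x = 1: f_y(1, y) = -3*y**2 + 14*y + 18; no integer root y with |y| ≤ 4.
  x = 2: f_y(2, y) = -3*y**2 + 18*y + 32; no integer root y with |y| ≤ 4.
  x = 3: f_y(3, y) = -3*y**2 + 22*y + 50; no integer root y with |y| ≤ 4.
  x = 4: f_y(4, y) = -3*y**2 + 26*y + 72; no integer root y with |y| ≤ 4.
Only singular point on the grid: (-2, 0).
Classify: substitute x = -2 + u, y = 0 + v and expand: f = -2*u**3 + 2*u**2*v - u**2 + 2*u*v**2 - v**3 + v**2.
No constant or linear terms (consistent with a singular point). Quadratic part: -u**2 + v**2. Cubic part: -2*u**3 + 2*u**2*v + 2*u*v**2 - v**3.
The quadratic part v**2 - u**2 = (v − u)(v + u) splits into two distinct linear factors, so there are two distinct tangent lines y − 0 = ±(x − -2) — this is a node (ordinary double point).
Classification: node.


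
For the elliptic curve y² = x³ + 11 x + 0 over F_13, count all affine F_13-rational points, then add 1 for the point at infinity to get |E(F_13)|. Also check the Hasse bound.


Affine points = {(0, 0), (1, 5), (1, 8), (2, 2), (2, 11), (4, 2), (4, 11), (6, 3), (6, 10), (7, 2), (7, 11), (9, 3), (9, 10), (11, 3), (11, 10), (12, 1), (12, 12)}; affine count = 17; |E(F_13)| = 18.

Discriminant check: Δ ∝ 4a³ + 27b² = 4·11³ + 27·0² = 4·1331 + 27·0 ≡ 7 (mod 13). Nonzero ⇒ E is nonsingular.
For each x ∈ F_13, compute rhs = x³ + 11·x + 0 mod 13, then count y ∈ F_13 with y² ≡ rhs.
  x = 0: rhs = 0, matching y values: 0 (1 points).
  x = 1: rhs = 12, matching y values: 5, 8 (2 points).
  x = 2: rhs = 4, matching y values: 2, 11 (2 points).
  x = 3: rhs = 8, matching y values: none (0 points).
  x = 4: rhs = 4, matching y values: 2, 11 (2 points).
  x = 5: rhs = 11, matching y values: none (0 points).
  x = 6: rhs = 9, matching y values: 3, 10 (2 points).
  x = 7: rhs = 4, matching y values: 2, 11 (2 points).
  x = 8: rhs = 2, matching y values: none (0 points).
  x = 9: rhs = 9, matching y values: 3, 10 (2 points).
  x = 10: rhs = 5, matching y values: none (0 points).
  x = 11: rhs = 9, matching y values: 3, 10 (2 points).
  x = 12: rhs = 1, matching y values: 1, 12 (2 points).
Total affine count: 17.
Full point count |E(F_13)| = 17 + 1 = 18.
Hasse bound: |18 − (13+1)| = |4| = 4 ≤ 2√13 ≈ 7.2111 ✓.


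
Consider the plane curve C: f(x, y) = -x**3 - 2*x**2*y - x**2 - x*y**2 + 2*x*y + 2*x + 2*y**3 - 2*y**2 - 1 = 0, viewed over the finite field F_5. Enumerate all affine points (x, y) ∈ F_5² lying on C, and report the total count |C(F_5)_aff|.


Affine F_5-points: {(0, 3), (0, 4), (2, 1), (4, 3)}; count = 4.

For each of the 25 pairs (x, y) ∈ F_5², evaluate f(x, y) mod 5. Record the zeros.
  x = 0: [0↦4, 1↦4, 2↦2, 3↦0, 4↦0]  zeros at y ∈ {3, 4}
  x = 1: [0↦4, 1↦3, 2↦3, 3↦1, 4↦4]  zeros at y ∈ ∅
  x = 2: [0↦1, 1↦0, 2↦3, 3↦2, 4↦4]  zeros at y ∈ {1}
  x = 3: [0↦4, 1↦4, 2↦1, 3↦2, 4↦4]  zeros at y ∈ ∅
  x = 4: [0↦2, 1↦4, 2↦1, 3↦0, 4↦3]  zeros at y ∈ {3}
Collecting zeros: affine points = {(0, 3), (0, 4), (2, 1), (4, 3)}.
Total count |C(F_5)_aff| = 4.


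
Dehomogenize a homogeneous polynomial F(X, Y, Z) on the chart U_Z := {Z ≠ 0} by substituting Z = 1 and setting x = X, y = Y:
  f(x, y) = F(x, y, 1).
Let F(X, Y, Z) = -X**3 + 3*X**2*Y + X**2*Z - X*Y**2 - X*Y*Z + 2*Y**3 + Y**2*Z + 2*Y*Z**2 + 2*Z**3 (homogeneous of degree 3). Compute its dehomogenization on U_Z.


f(x, y) = -x**3 + 3*x**2*y + x**2 - x*y**2 - x*y + 2*y**3 + y**2 + 2*y + 2

On U_Z we set Z = 1. Each monomial c·X^i·Y^j·Z^k in F becomes c·x^i·y^j·1^k = c·x^i·y^j.
Substituting Z = 1: F(X, Y, 1) = -x**3 + 3*x**2*y + x**2 - x*y**2 - x*y + 2*y**3 + y**2 + 2*y + 2.
Note: deg(f) ≤ deg(F) = 3; strict inequality happens when F is divisible by Z (lost terms).


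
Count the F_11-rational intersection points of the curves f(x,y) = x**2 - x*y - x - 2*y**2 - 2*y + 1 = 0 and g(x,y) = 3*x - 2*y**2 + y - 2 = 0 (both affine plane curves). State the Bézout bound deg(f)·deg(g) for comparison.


Common zeros: {(10, 4)}; count = 1; Bézout bound = 4.

deg(f) = 2, deg(g) = 2, so Bézout bound = 4.
Scan x ∈ F_11. For each x, list the y ∈ F_11 with f(x, y) ≡ 0 and those with g(x, y) ≡ 0 (mod 11); the common zeros in that column are the intersection.
  x = 0: f ≡ 0 at y ∈ {2, 8}; g ≡ 0 at y ∈ ∅; common: ∅.
  x = 1: f ≡ 0 at y ∈ ∅; g ≡ 0 at y ∈ {1, 5}; common: ∅.
  x = 2: f ≡ 0 at y ∈ ∅; g ≡ 0 at y ∈ {3}; common: ∅.
  x = 3: f ≡ 0 at y ∈ {1, 2}; g ≡ 0 at y ∈ ∅; common: ∅.
  x = 4: f ≡ 0 at y ∈ ∅; g ≡ 0 at y ∈ {8, 9}; common: ∅.
  x = 5: f ≡ 0 at y ∈ ∅; g ≡ 0 at y ∈ ∅; common: ∅.
  x = 6: f ≡ 0 at y ∈ {3, 4}; g ≡ 0 at y ∈ ∅; common: ∅.
  x = 7: f ≡ 0 at y ∈ ∅; g ≡ 0 at y ∈ ∅; common: ∅.
  x = 8: f ≡ 0 at y ∈ ∅; g ≡ 0 at y ∈ {0, 6}; common: ∅.
  x = 9: f ≡ 0 at y ∈ {3, 8}; g ≡ 0 at y ∈ {7, 10}; common: ∅.
  x = 10: f ≡ 0 at y ∈ {1, 4}; g ≡ 0 at y ∈ {2, 4}; common: {4}.
Collecting: common zeros = {(10, 4)}, so the count is 1.
Comparison with the Bézout bound: 1 ≤ 4 = deg(f)·deg(g), as expected for curves with no common component (the affine F_11-count falls short of the bound because intersections may lie at infinity, over extension fields, or carry multiplicity).


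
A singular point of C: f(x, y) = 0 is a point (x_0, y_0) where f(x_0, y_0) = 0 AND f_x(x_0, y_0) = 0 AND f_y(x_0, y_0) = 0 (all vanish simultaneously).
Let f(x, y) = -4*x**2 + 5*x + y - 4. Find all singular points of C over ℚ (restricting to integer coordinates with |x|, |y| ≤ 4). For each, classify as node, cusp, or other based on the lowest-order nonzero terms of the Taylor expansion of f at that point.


No singular points in the scanned grid; C is smooth there.

Compute partial derivatives:
  f_x = 5 - 8*x.
  f_y = 1.
f_y = 1 is a nonzero constant, so f_y never vanishes: no point (x, y) can satisfy f = f_x = f_y = 0. In particular no (x, y) ∈ {−4, ..., 4}² is singular; the curve is smooth.


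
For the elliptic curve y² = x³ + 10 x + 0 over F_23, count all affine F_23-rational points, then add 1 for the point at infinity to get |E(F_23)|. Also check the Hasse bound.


Affine points = {(0, 0), (4, 9), (4, 14), (6, 0), (12, 10), (12, 13), (13, 2), (13, 21), (14, 3), (14, 20), (15, 11), (15, 12), (16, 1), (16, 22), (17, 0), (18, 3), (18, 20), (20, 9), (20, 14), (21, 8), (21, 15), (22, 9), (22, 14)}; affine count = 23; |E(F_23)| = 24.

Discriminant check: Δ ∝ 4a³ + 27b² = 4·10³ + 27·0² = 4·1000 + 27·0 ≡ 21 (mod 23). Nonzero ⇒ E is nonsingular.
For each x ∈ F_23, compute rhs = x³ + 10·x + 0 mod 23, then count y ∈ F_23 with y² ≡ rhs.
  x = 0: rhs = 0, matching y values: 0 (1 points).
  x = 1: rhs = 11, matching y values: none (0 points).
  x = 2: rhs = 5, matching y values: none (0 points).
  x = 3: rhs = 11, matching y values: none (0 points).
  x = 4: rhs = 12, matching y values: 9, 14 (2 points).
  x = 5: rhs = 14, matching y values: none (0 points).
  x = 6: rhs = 0, matching y values: 0 (1 points).
  x = 7: rhs = 22, matching y values: none (0 points).
  x = 8: rhs = 17, matching y values: none (0 points).
  x = 9: rhs = 14, matching y values: none (0 points).
  x = 10: rhs = 19, matching y values: none (0 points).
  x = 11: rhs = 15, matching y values: none (0 points).
  x = 12: rhs = 8, matching y values: 10, 13 (2 points).
  x = 13: rhs = 4, matching y values: 2, 21 (2 points).
  x = 14: rhs = 9, matching y values: 3, 20 (2 points).
  x = 15: rhs = 6, matching y values: 11, 12 (2 points).
  x = 16: rhs = 1, matching y values: 1, 22 (2 points).
  x = 17: rhs = 0, matching y values: 0 (1 points).
  x = 18: rhs = 9, matching y values: 3, 20 (2 points).
  x = 19: rhs = 11, matching y values: none (0 points).
  x = 20: rhs = 12, matching y values: 9, 14 (2 points).
  x = 21: rhs = 18, matching y values: 8, 15 (2 points).
  x = 22: rhs = 12, matching y values: 9, 14 (2 points).
Total affine count: 23.
Full point count |E(F_23)| = 23 + 1 = 24.
Hasse bound: |24 − (23+1)| = |0| = 0 ≤ 2√23 ≈ 9.5917 ✓.


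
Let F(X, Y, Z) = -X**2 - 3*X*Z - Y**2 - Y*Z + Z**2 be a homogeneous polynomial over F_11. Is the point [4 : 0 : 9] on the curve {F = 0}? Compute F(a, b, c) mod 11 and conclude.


F(4,0,9) ≡ 1 (mod 11); P is NOT on the curve.

Evaluate F(4, 0, 9) term-by-term (mod 11).
  -X**2 ↦ -1·16·1·1 = -16
  -3*X*Z ↦ -3·4·1·9 = -108
  -Y**2 ↦ -1·1·0·1 = 0
  -Y*Z ↦ -1·1·0·9 = 0
  Z**2 ↦ 1·1·1·81 = 81
Sum: F(4, 0, 9) = (-16) + (-108) + (0) + (0) + (81) = -43.
Reducing mod 11: -43 ≡ 1 (mod 11).
Since F(a, b, c) ≡ 1 ≠ 0 (mod 11), P does NOT lie on the curve.


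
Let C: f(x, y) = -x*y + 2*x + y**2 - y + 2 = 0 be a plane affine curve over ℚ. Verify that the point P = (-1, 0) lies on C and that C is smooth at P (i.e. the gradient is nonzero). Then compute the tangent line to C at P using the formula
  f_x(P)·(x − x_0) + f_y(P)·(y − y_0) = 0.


Tangent line at P: 2*x + 2 = 0.

Step 1: f(-1, 0) = 0, so P lies on C.
Step 2: partial derivatives
  f_x(x, y) = 2 - y, f_y(x, y) = -x + 2*y - 1.
  f_x(P) = 2, f_y(P) = 0 (gradient nonzero, so P is smooth).
Step 3: tangent line at P: 2·(x − -1) + 0·(y − 0) = 0.
Expanding: 2*x + 2 = 0.


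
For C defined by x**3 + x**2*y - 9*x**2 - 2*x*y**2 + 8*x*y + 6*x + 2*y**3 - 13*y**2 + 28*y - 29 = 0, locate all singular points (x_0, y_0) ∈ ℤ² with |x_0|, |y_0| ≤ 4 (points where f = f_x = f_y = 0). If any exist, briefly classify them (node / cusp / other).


Singular points: {(2, 3)}; classification: cusp.

Compute partial derivatives:
  f_x = 3*x**2 + 2*x*y - 18*x - 2*y**2 + 8*y + 6.
  f_y = x**2 - 4*x*y + 8*x + 6*y**2 - 26*y + 28.
Scan x_0 ∈ {−4, ..., 4}. For each x_0, f_y(x_0, y) is a polynomial in y; find its integer roots y ∈ {−4, ..., 4}, then test f_x and f at those candidates.
  x = -4: f_y(-4, y) = 6*y**2 - 10*y + 12; no integer root y with |y| ≤ 4.
  x = -3: f_y(-3, y) = 6*y**2 - 14*y + 13; no integer root y with |y| ≤ 4.
  x = -2: f_y(-2, y) = 6*y**2 - 18*y + 16; no integer root y with |y| ≤ 4.
  x = -1: f_y(-1, y) = 6*y**2 - 22*y + 21; no integer root y with |y| ≤ 4.
  x = 0: f_y(0, y) = 6*y**2 - 26*y + 28; vanishes at y ∈ {2}. (0, 2): f_x = 14 ≠ 0.
  x = 1: f_y(1, y) = 6*y**2 - 30*y + 37; no integer root y with |y| ≤ 4.
  x = 2: f_y(2, y) = 6*y**2 - 34*y + 48; vanishes at y ∈ {3}. (2, 3): f_x = 0, f = 0 — SINGULAR.
  x = 3: f_y(3, y) = 6*y**2 - 38*y + 61; no integer root y with |y| ≤ 4.
  x = 4: f_y(4, y) = 6*y**2 - 42*y + 76; no integer root y with |y| ≤ 4.
Only singular point on the grid: (2, 3).
Classify: substitute x = 2 + u, y = 3 + v and expand: f = u**3 + u**2*v - 2*u*v**2 + 2*v**3 + v**2.
No constant or linear terms (consistent with a singular point). Quadratic part: v**2. Cubic part: u**3 + u**2*v - 2*u*v**2 + 2*v**3.
The quadratic part v**2 is a perfect square, so there is a single (double) tangent line v = 0, i.e. y = 3. Restricting the cubic part to that line (v = 0) leaves u**3 ≠ 0, so f is not divisible by v and the branch is v² ≈ -u**3 to lowest order — this is a cusp.
Classification: cusp.


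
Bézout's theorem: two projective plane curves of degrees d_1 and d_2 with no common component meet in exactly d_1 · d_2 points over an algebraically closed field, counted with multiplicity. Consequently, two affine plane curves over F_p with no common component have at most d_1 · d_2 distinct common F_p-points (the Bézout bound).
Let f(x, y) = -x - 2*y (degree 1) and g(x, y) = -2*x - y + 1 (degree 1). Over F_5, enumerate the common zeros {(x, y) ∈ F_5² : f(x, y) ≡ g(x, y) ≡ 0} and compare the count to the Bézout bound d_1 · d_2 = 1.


Common zeros: {(4, 3)}; count = 1; Bézout bound = 1.

deg(f) = 1, deg(g) = 1, so Bézout bound = 1.
Scan x ∈ F_5. For each x, list the y ∈ F_5 with f(x, y) ≡ 0 and those with g(x, y) ≡ 0 (mod 5); the common zeros in that column are the intersection.
  x = 0: f ≡ 0 at y ∈ {0}; g ≡ 0 at y ∈ {1}; common: ∅.
  x = 1: f ≡ 0 at y ∈ {2}; g ≡ 0 at y ∈ {4}; common: ∅.
  x = 2: f ≡ 0 at y ∈ {4}; g ≡ 0 at y ∈ {2}; common: ∅.
  x = 3: f ≡ 0 at y ∈ {1}; g ≡ 0 at y ∈ {0}; common: ∅.
  x = 4: f ≡ 0 at y ∈ {3}; g ≡ 0 at y ∈ {3}; common: {3}.
Collecting: common zeros = {(4, 3)}, so the count is 1.
Comparison with the Bézout bound: 1 ≤ 1 = deg(f)·deg(g), as expected for curves with no common component (the bound is attained).


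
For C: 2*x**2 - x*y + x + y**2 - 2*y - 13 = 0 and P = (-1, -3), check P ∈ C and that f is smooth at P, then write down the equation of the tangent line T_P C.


Tangent line at P: -7*y - 21 = 0.

Step 1: f(-1, -3) = 0, so P lies on C.
Step 2: partial derivatives
  f_x(x, y) = 4*x - y + 1, f_y(x, y) = -x + 2*y - 2.
  f_x(P) = 0, f_y(P) = -7 (gradient nonzero, so P is smooth).
Step 3: tangent line at P: 0·(x − -1) + -7·(y − -3) = 0.
Expanding: -7*y - 21 = 0.


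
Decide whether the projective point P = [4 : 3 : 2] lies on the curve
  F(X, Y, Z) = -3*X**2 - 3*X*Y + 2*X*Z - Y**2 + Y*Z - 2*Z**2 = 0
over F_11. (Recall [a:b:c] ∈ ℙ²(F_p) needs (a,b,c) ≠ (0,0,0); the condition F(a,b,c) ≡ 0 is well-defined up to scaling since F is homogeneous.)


F(4,3,2) ≡ 9 (mod 11); P is NOT on the curve.

Evaluate F(4, 3, 2) term-by-term (mod 11).
  -3*X**2 ↦ -3·16·1·1 = -48
  -3*X*Y ↦ -3·4·3·1 = -36
  2*X*Z ↦ 2·4·1·2 = 16
  -Y**2 ↦ -1·1·9·1 = -9
  Y*Z ↦ 1·1·3·2 = 6
  -2*Z**2 ↦ -2·1·1·4 = -8
Sum: F(4, 3, 2) = (-48) + (-36) + (16) + (-9) + (6) + (-8) = -79.
Reducing mod 11: -79 ≡ 9 (mod 11).
Since F(a, b, c) ≡ 9 ≠ 0 (mod 11), P does NOT lie on the curve.


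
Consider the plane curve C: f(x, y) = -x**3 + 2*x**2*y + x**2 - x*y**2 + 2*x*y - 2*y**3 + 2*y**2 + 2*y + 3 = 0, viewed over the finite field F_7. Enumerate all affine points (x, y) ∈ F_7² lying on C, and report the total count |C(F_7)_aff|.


Affine F_7-points: {(1, 6), (3, 3), (4, 1), (5, 5)}; count = 4.

For each of the 49 pairs (x, y) ∈ F_7², evaluate f(x, y) mod 7. Record the zeros.
  x = 0: [0↦3, 1↦5, 2↦6, 3↦1, 4↦6, 5↦2, 6↦5]  zeros at y ∈ ∅
  x = 1: [0↦3, 1↦1, 2↦3, 3↦4, 4↦6, 5↦4, 6↦0]  zeros at y ∈ {6}
  x = 2: [0↦6, 1↦4, 2↦4, 3↦1, 4↦4, 5↦1, 6↦1]  zeros at y ∈ ∅
  x = 3: [0↦6, 1↦1, 2↦3, 3↦0, 4↦1, 5↦1, 6↦2]  zeros at y ∈ {3}
  x = 4: [0↦4, 1↦0, 2↦1, 3↦2, 4↦5, 5↦5, 6↦4]  zeros at y ∈ {1}
  x = 5: [0↦1, 1↦2, 2↦6, 3↦1, 4↦3, 5↦0, 6↦1]  zeros at y ∈ {5}
  x = 6: [0↦5, 1↦1, 2↦5, 3↦5, 4↦3, 5↦1, 6↦1]  zeros at y ∈ ∅
Collecting zeros: affine points = {(1, 6), (3, 3), (4, 1), (5, 5)}.
Total count |C(F_7)_aff| = 4.


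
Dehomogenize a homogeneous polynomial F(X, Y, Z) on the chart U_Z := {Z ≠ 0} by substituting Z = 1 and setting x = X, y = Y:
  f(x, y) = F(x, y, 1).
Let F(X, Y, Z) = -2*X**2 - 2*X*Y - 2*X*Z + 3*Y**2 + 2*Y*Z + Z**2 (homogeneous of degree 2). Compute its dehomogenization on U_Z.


f(x, y) = -2*x**2 - 2*x*y - 2*x + 3*y**2 + 2*y + 1

On U_Z we set Z = 1. Each monomial c·X^i·Y^j·Z^k in F becomes c·x^i·y^j·1^k = c·x^i·y^j.
Substituting Z = 1: F(X, Y, 1) = -2*x**2 - 2*x*y - 2*x + 3*y**2 + 2*y + 1.
Note: deg(f) ≤ deg(F) = 2; strict inequality happens when F is divisible by Z (lost terms).


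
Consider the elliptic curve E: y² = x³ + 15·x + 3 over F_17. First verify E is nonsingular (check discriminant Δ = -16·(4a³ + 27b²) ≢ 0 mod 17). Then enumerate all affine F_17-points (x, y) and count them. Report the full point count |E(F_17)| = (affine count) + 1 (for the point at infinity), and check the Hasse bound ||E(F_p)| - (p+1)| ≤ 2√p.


Affine points = {(1, 6), (1, 11), (4, 5), (4, 12), (5, 4), (5, 13), (7, 3), (7, 14), (9, 0), (13, 7), (13, 10), (14, 4), (14, 13), (15, 4), (15, 13), (16, 2), (16, 15)}; affine count = 17; |E(F_17)| = 18.

Discriminant check: Δ ∝ 4a³ + 27b² = 4·15³ + 27·3² = 4·3375 + 27·9 ≡ 7 (mod 17). Nonzero ⇒ E is nonsingular.
For each x ∈ F_17, compute rhs = x³ + 15·x + 3 mod 17, then count y ∈ F_17 with y² ≡ rhs.
  x = 0: rhs = 3, matching y values: none (0 points).
  x = 1: rhs = 2, matching y values: 6, 11 (2 points).
  x = 2: rhs = 7, matching y values: none (0 points).
  x = 3: rhs = 7, matching y values: none (0 points).
  x = 4: rhs = 8, matching y values: 5, 12 (2 points).
  x = 5: rhs = 16, matching y values: 4, 13 (2 points).
  x = 6: rhs = 3, matching y values: none (0 points).
  x = 7: rhs = 9, matching y values: 3, 14 (2 points).
  x = 8: rhs = 6, matching y values: none (0 points).
  x = 9: rhs = 0, matching y values: 0 (1 points).
  x = 10: rhs = 14, matching y values: none (0 points).
  x = 11: rhs = 3, matching y values: none (0 points).
  x = 12: rhs = 7, matching y values: none (0 points).
  x = 13: rhs = 15, matching y values: 7, 10 (2 points).
  x = 14: rhs = 16, matching y values: 4, 13 (2 points).
  x = 15: rhs = 16, matching y values: 4, 13 (2 points).
  x = 16: rhs = 4, matching y values: 2, 15 (2 points).
Total affine count: 17.
Full point count |E(F_17)| = 17 + 1 = 18.
Hasse bound: |18 − (17+1)| = |0| = 0 ≤ 2√17 ≈ 8.2462 ✓.


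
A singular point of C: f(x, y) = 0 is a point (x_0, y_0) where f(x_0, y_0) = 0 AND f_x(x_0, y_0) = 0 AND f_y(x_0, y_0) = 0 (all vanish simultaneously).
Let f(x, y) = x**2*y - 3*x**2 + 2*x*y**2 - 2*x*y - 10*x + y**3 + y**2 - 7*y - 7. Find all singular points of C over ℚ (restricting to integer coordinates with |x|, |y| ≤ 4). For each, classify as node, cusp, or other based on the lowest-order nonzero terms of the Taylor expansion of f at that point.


Singular points: {(-3, 2)}; classification: node.

Compute partial derivatives:
  f_x = 2*x*y - 6*x + 2*y**2 - 2*y - 10.
  f_y = x**2 + 4*x*y - 2*x + 3*y**2 + 2*y - 7.
Scan x_0 ∈ {−4, ..., 4}. For each x_0, f_y(x_0, y) is a polynomial in y; find its integer roots y ∈ {−4, ..., 4}, then test f_x and f at those candidates.
  x = -4: f_y(-4, y) = 3*y**2 - 14*y + 17; no integer root y with |y| ≤ 4.
  x = -3: f_y(-3, y) = 3*y**2 - 10*y + 8; vanishes at y ∈ {2}. (-3, 2): f_x = 0, f = 0 — SINGULAR.
  x = -2: f_y(-2, y) = 3*y**2 - 6*y + 1; no integer root y with |y| ≤ 4.
  x = -1: f_y(-1, y) = 3*y**2 - 2*y - 4; no integer root y with |y| ≤ 4.
  x = 0: f_y(0, y) = 3*y**2 + 2*y - 7; no integer root y with |y| ≤ 4.
  x = 1: f_y(1, y) = 3*y**2 + 6*y - 8; no integer root y with |y| ≤ 4.
  x = 2: f_y(2, y) = 3*y**2 + 10*y - 7; no integer root y with |y| ≤ 4.
  x = 3: f_y(3, y) = 3*y**2 + 14*y - 4; no integer root y with |y| ≤ 4.
  x = 4: f_y(4, y) = 3*y**2 + 18*y + 1; no integer root y with |y| ≤ 4.
Only singular point on the grid: (-3, 2).
Classify: substitute x = -3 + u, y = 2 + v and expand: f = u**2*v - u**2 + 2*u*v**2 + v**3 + v**2.
No constant or linear terms (consistent with a singular point). Quadratic part: -u**2 + v**2. Cubic part: u**2*v + 2*u*v**2 + v**3.
The quadratic part v**2 - u**2 = (v − u)(v + u) splits into two distinct linear factors, so there are two distinct tangent lines y − 2 = ±(x − -3) — this is a node (ordinary double point).
Classification: node.


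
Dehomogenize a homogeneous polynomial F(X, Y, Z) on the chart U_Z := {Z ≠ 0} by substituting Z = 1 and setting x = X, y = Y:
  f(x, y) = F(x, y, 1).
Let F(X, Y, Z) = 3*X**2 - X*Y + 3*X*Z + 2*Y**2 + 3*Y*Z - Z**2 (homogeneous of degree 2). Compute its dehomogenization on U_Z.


f(x, y) = 3*x**2 - x*y + 3*x + 2*y**2 + 3*y - 1

On U_Z we set Z = 1. Each monomial c·X^i·Y^j·Z^k in F becomes c·x^i·y^j·1^k = c·x^i·y^j.
Substituting Z = 1: F(X, Y, 1) = 3*x**2 - x*y + 3*x + 2*y**2 + 3*y - 1.
Note: deg(f) ≤ deg(F) = 2; strict inequality happens when F is divisible by Z (lost terms).


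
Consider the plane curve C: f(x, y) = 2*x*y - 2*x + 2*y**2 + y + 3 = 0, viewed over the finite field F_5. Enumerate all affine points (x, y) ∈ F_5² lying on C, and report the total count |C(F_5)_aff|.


Affine F_5-points: {(1, 2), (1, 4), (4, 0), (4, 3)}; count = 4.

For each of the 25 pairs (x, y) ∈ F_5², evaluate f(x, y) mod 5. Record the zeros.
  x = 0: [0↦3, 1↦1, 2↦3, 3↦4, 4↦4]  zeros at y ∈ ∅
  x = 1: [0↦1, 1↦1, 2↦0, 3↦3, 4↦0]  zeros at y ∈ {2, 4}
  x = 2: [0↦4, 1↦1, 2↦2, 3↦2, 4↦1]  zeros at y ∈ ∅
  x = 3: [0↦2, 1↦1, 2↦4, 3↦1, 4↦2]  zeros at y ∈ ∅
  x = 4: [0↦0, 1↦1, 2↦1, 3↦0, 4↦3]  zeros at y ∈ {0, 3}
Collecting zeros: affine points = {(1, 2), (1, 4), (4, 0), (4, 3)}.
Total count |C(F_5)_aff| = 4.


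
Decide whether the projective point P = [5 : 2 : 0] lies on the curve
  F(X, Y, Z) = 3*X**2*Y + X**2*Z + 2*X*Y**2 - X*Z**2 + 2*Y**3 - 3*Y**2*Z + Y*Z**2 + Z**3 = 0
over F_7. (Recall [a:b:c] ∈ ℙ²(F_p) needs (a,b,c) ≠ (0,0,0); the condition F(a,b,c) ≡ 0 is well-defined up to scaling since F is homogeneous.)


F(5,2,0) ≡ 3 (mod 7); P is NOT on the curve.

Evaluate F(5, 2, 0) term-by-term (mod 7).
  3*X**2*Y ↦ 3·25·2·1 = 150
  X**2*Z ↦ 1·25·1·0 = 0
  2*X*Y**2 ↦ 2·5·4·1 = 40
  -X*Z**2 ↦ -1·5·1·0 = 0
  2*Y**3 ↦ 2·1·8·1 = 16
  -3*Y**2*Z ↦ -3·1·4·0 = 0
  Y*Z**2 ↦ 1·1·2·0 = 0
  Z**3 ↦ 1·1·1·0 = 0
Sum: F(5, 2, 0) = (150) + (0) + (40) + (0) + (16) + (0) + (0) + (0) = 206.
Reducing mod 7: 206 ≡ 3 (mod 7).
Since F(a, b, c) ≡ 3 ≠ 0 (mod 7), P does NOT lie on the curve.


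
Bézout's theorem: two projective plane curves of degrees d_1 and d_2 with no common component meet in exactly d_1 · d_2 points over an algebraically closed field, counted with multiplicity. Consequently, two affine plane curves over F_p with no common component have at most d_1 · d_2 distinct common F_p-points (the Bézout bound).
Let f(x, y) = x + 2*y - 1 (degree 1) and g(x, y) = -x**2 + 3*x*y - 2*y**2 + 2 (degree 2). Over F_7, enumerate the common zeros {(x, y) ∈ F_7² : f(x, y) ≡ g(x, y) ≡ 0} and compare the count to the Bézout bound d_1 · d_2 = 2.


Common zeros: ∅; count = 0; Bézout bound = 2.

deg(f) = 1, deg(g) = 2, so Bézout bound = 2.
Scan x ∈ F_7. For each x, list the y ∈ F_7 with f(x, y) ≡ 0 and those with g(x, y) ≡ 0 (mod 7); the common zeros in that column are the intersection.
  x = 0: f ≡ 0 at y ∈ {4}; g ≡ 0 at y ∈ {1, 6}; common: ∅.
  x = 1: f ≡ 0 at y ∈ {0}; g ≡ 0 at y ∈ ∅; common: ∅.
  x = 2: f ≡ 0 at y ∈ {3}; g ≡ 0 at y ∈ ∅; common: ∅.
  x = 3: f ≡ 0 at y ∈ {6}; g ≡ 0 at y ∈ {0, 1}; common: ∅.
  x = 4: f ≡ 0 at y ∈ {2}; g ≡ 0 at y ∈ {0, 6}; common: ∅.
  x = 5: f ≡ 0 at y ∈ {5}; g ≡ 0 at y ∈ ∅; common: ∅.
  x = 6: f ≡ 0 at y ∈ {1}; g ≡ 0 at y ∈ ∅; common: ∅.
Collecting: common zeros = ∅, so the count is 0.
Comparison with the Bézout bound: 0 ≤ 2 = deg(f)·deg(g), as expected for curves with no common component (the affine F_7-count falls short of the bound because intersections may lie at infinity, over extension fields, or carry multiplicity).


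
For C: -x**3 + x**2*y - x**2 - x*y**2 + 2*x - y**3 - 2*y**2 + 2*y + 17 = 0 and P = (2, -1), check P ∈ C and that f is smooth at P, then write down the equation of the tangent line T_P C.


Tangent line at P: -19*x + 11*y + 49 = 0.

Step 1: f(2, -1) = 0, so P lies on C.
Step 2: partial derivatives
  f_x(x, y) = -3*x**2 + 2*x*y - 2*x - y**2 + 2, f_y(x, y) = x**2 - 2*x*y - 3*y**2 - 4*y + 2.
  f_x(P) = -19, f_y(P) = 11 (gradient nonzero, so P is smooth).
Step 3: tangent line at P: -19·(x − 2) + 11·(y − -1) = 0.
Expanding: -19*x + 11*y + 49 = 0.


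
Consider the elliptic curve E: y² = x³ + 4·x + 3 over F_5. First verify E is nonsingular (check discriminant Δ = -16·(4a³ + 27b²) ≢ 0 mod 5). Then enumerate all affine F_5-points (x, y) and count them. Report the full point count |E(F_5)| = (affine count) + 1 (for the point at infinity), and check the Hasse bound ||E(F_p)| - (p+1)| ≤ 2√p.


Affine points = {(2, 2), (2, 3)}; affine count = 2; |E(F_5)| = 3.

Discriminant check: Δ ∝ 4a³ + 27b² = 4·4³ + 27·3² = 4·64 + 27·9 ≡ 4 (mod 5). Nonzero ⇒ E is nonsingular.
For each x ∈ F_5, compute rhs = x³ + 4·x + 3 mod 5, then count y ∈ F_5 with y² ≡ rhs.
  x = 0: rhs = 3, matching y values: none (0 points).
  x = 1: rhs = 3, matching y values: none (0 points).
  x = 2: rhs = 4, matching y values: 2, 3 (2 points).
  x = 3: rhs = 2, matching y values: none (0 points).
  x = 4: rhs = 3, matching y values: none (0 points).
Total affine count: 2.
Full point count |E(F_5)| = 2 + 1 = 3.
Hasse bound: |3 − (5+1)| = |-3| = 3 ≤ 2√5 ≈ 4.4721 ✓.


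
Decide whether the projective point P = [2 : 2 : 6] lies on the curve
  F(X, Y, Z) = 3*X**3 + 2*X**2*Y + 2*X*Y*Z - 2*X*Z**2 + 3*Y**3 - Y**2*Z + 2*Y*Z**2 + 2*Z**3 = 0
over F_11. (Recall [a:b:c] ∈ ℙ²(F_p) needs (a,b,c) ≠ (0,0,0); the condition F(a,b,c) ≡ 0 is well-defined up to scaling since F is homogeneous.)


F(2,2,6) ≡ 3 (mod 11); P is NOT on the curve.

Evaluate F(2, 2, 6) term-by-term (mod 11).
  3*X**3 ↦ 3·8·1·1 = 24
  2*X**2*Y ↦ 2·4·2·1 = 16
  2*X*Y*Z ↦ 2·2·2·6 = 48
  -2*X*Z**2 ↦ -2·2·1·36 = -144
  3*Y**3 ↦ 3·1·8·1 = 24
  -Y**2*Z ↦ -1·1·4·6 = -24
  2*Y*Z**2 ↦ 2·1·2·36 = 144
  2*Z**3 ↦ 2·1·1·216 = 432
Sum: F(2, 2, 6) = (24) + (16) + (48) + (-144) + (24) + (-24) + (144) + (432) = 520.
Reducing mod 11: 520 ≡ 3 (mod 11).
Since F(a, b, c) ≡ 3 ≠ 0 (mod 11), P does NOT lie on the curve.


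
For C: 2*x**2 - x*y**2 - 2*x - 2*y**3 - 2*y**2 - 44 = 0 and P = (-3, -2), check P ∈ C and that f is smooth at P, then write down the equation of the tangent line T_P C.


Tangent line at P: -18*x - 28*y - 110 = 0.

Step 1: f(-3, -2) = 0, so P lies on C.
Step 2: partial derivatives
  f_x(x, y) = 4*x - y**2 - 2, f_y(x, y) = -2*x*y - 6*y**2 - 4*y.
  f_x(P) = -18, f_y(P) = -28 (gradient nonzero, so P is smooth).
Step 3: tangent line at P: -18·(x − -3) + -28·(y − -2) = 0.
Expanding: -18*x - 28*y - 110 = 0.


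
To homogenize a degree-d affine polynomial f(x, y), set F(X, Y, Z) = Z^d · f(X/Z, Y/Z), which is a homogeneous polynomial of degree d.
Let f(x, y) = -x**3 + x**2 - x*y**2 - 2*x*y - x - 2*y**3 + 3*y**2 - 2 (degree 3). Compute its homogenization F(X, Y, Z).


F(X, Y, Z) = -X**3 + X**2*Z - X*Y**2 - 2*X*Y*Z - X*Z**2 - 2*Y**3 + 3*Y**2*Z - 2*Z**3

deg(f) = 3.
Substitute x = X/Z, y = Y/Z into f, then multiply by Z^3.
  monomial -1·x^3·y^0 ↦ -1·X^3·Y^0·Z^0.
  monomial 1·x^2·y^0 ↦ 1·X^2·Y^0·Z^1.
  monomial -1·x^1·y^2 ↦ -1·X^1·Y^2·Z^0.
  monomial -2·x^1·y^1 ↦ -2·X^1·Y^1·Z^1.
  monomial -1·x^1·y^0 ↦ -1·X^1·Y^0·Z^2.
  monomial -2·x^0·y^3 ↦ -2·X^0·Y^3·Z^0.
  monomial 3·x^0·y^2 ↦ 3·X^0·Y^2·Z^1.
  monomial -2·x^0·y^0 ↦ -2·X^0·Y^0·Z^3.
Collecting: F(X, Y, Z) = -X**3 + X**2*Z - X*Y**2 - 2*X*Y*Z - X*Z**2 - 2*Y**3 + 3*Y**2*Z - 2*Z**3.


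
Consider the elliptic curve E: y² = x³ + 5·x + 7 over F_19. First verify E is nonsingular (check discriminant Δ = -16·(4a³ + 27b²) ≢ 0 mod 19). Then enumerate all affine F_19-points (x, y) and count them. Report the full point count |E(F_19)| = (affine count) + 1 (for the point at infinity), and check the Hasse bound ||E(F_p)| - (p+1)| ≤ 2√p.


Affine points = {(0, 8), (0, 11), (2, 5), (2, 14), (3, 7), (3, 12), (5, 9), (5, 10), (6, 5), (6, 14), (7, 9), (7, 10), (11, 5), (11, 14), (12, 3), (12, 16), (14, 3), (14, 16), (18, 1), (18, 18)}; affine count = 20; |E(F_19)| = 21.

Discriminant check: Δ ∝ 4a³ + 27b² = 4·5³ + 27·7² = 4·125 + 27·49 ≡ 18 (mod 19). Nonzero ⇒ E is nonsingular.
For each x ∈ F_19, compute rhs = x³ + 5·x + 7 mod 19, then count y ∈ F_19 with y² ≡ rhs.
  x = 0: rhs = 7, matching y values: 8, 11 (2 points).
  x = 1: rhs = 13, matching y values: none (0 points).
  x = 2: rhs = 6, matching y values: 5, 14 (2 points).
  x = 3: rhs = 11, matching y values: 7, 12 (2 points).
  x = 4: rhs = 15, matching y values: none (0 points).
  x = 5: rhs = 5, matching y values: 9, 10 (2 points).
  x = 6: rhs = 6, matching y values: 5, 14 (2 points).
  x = 7: rhs = 5, matching y values: 9, 10 (2 points).
  x = 8: rhs = 8, matching y values: none (0 points).
  x = 9: rhs = 2, matching y values: none (0 points).
  x = 10: rhs = 12, matching y values: none (0 points).
  x = 11: rhs = 6, matching y values: 5, 14 (2 points).
  x = 12: rhs = 9, matching y values: 3, 16 (2 points).
  x = 13: rhs = 8, matching y values: none (0 points).
  x = 14: rhs = 9, matching y values: 3, 16 (2 points).
  x = 15: rhs = 18, matching y values: none (0 points).
  x = 16: rhs = 3, matching y values: none (0 points).
  x = 17: rhs = 8, matching y values: none (0 points).
  x = 18: rhs = 1, matching y values: 1, 18 (2 points).
Total affine count: 20.
Full point count |E(F_19)| = 20 + 1 = 21.
Hasse bound: |21 − (19+1)| = |1| = 1 ≤ 2√19 ≈ 8.7178 ✓.


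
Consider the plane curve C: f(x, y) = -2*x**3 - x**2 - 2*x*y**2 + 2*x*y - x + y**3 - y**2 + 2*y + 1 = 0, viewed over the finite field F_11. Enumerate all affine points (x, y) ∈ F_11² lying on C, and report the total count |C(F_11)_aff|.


Affine F_11-points: {(1, 10), (2, 10), (3, 3), (4, 4), (6, 0), (6, 4), (6, 9)}; count = 7.

For each of the 121 pairs (x, y) ∈ F_11², evaluate f(x, y) mod 11. Record the zeros.
  x = 0: [0↦1, 1↦3, 2↦9, 3↦3, 4↦2, 5↦1, 6↦6, 7↦1, 8↦3, 9↦7, 10↦8]  zeros at y ∈ ∅
  x = 1: [0↦8, 1↦10, 2↦1, 3↦9, 4↦7, 5↦1, 6↦8, 7↦1, 8↦8, 9↦2, 10↦0]  zeros at y ∈ {10}
  x = 2: [0↦1, 1↦3, 2↦1, 3↦1, 4↦9, 5↦9, 6↦7, 7↦9, 8↦10, 9↦5, 10↦0]  zeros at y ∈ {10}
  x = 3: [0↦1, 1↦3, 2↦8, 3↦0, 4↦7, 5↦2, 6↦2, 7↦2, 8↦8, 9↦4, 10↦7]  zeros at y ∈ {3}
  x = 4: [0↦7, 1↦9, 2↦10, 3↦5, 4↦0, 5↦1, 6↦3, 7↦1, 8↦1, 9↦9, 10↦9]  zeros at y ∈ {4}
  x = 5: [0↦7, 1↦9, 2↦6, 3↦4, 4↦9, 5↦5, 6↦9, 7↦5, 8↦10, 9↦8, 10↦5]  zeros at y ∈ ∅
  x = 6: [0↦0, 1↦2, 2↦6, 3↦7, 4↦0, 5↦2, 6↦8, 7↦2, 8↦1, 9↦0, 10↦5]  zeros at y ∈ {0, 4, 9}
  x = 7: [0↦7, 1↦9, 2↦9, 3↦2, 4↦5, 5↦2, 6↦10, 7↦2, 8↦6, 9↦6, 10↦8]  zeros at y ∈ ∅
  x = 8: [0↦5, 1↦7, 2↦3, 3↦10, 4↦1, 5↦4, 6↦3, 7↦4, 8↦2, 9↦3, 10↦2]  zeros at y ∈ ∅
  x = 9: [0↦4, 1↦6, 2↦9, 3↦8, 4↦9, 5↦7, 6↦8, 7↦7, 8↦10, 9↦1, 10↦8]  zeros at y ∈ ∅
  x = 10: [0↦3, 1↦5, 2↦4, 3↦6, 4↦6, 5↦10, 6↦2, 7↦10, 8↦7, 9↦10, 10↦3]  zeros at y ∈ ∅
Collecting zeros: affine points = {(1, 10), (2, 10), (3, 3), (4, 4), (6, 0), (6, 4), (6, 9)}.
Total count |C(F_11)_aff| = 7.


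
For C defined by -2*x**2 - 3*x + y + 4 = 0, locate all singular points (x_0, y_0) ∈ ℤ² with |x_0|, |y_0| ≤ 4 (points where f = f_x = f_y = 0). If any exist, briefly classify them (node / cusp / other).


No singular points in the scanned grid; C is smooth there.

Compute partial derivatives:
  f_x = -4*x - 3.
  f_y = 1.
f_y = 1 is a nonzero constant, so f_y never vanishes: no point (x, y) can satisfy f = f_x = f_y = 0. In particular no (x, y) ∈ {−4, ..., 4}² is singular; the curve is smooth.


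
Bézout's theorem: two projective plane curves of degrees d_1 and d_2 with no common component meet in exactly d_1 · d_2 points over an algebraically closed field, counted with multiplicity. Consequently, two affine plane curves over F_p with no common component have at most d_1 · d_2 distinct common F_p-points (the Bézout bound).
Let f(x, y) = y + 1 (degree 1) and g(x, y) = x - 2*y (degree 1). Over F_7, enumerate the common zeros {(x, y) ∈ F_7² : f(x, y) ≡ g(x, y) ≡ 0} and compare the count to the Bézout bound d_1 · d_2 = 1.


Common zeros: {(5, 6)}; count = 1; Bézout bound = 1.

deg(f) = 1, deg(g) = 1, so Bézout bound = 1.
Scan x ∈ F_7. For each x, list the y ∈ F_7 with f(x, y) ≡ 0 and those with g(x, y) ≡ 0 (mod 7); the common zeros in that column are the intersection.
  x = 0: f ≡ 0 at y ∈ {6}; g ≡ 0 at y ∈ {0}; common: ∅.
  x = 1: f ≡ 0 at y ∈ {6}; g ≡ 0 at y ∈ {4}; common: ∅.
  x = 2: f ≡ 0 at y ∈ {6}; g ≡ 0 at y ∈ {1}; common: ∅.
  x = 3: f ≡ 0 at y ∈ {6}; g ≡ 0 at y ∈ {5}; common: ∅.
  x = 4: f ≡ 0 at y ∈ {6}; g ≡ 0 at y ∈ {2}; common: ∅.
  x = 5: f ≡ 0 at y ∈ {6}; g ≡ 0 at y ∈ {6}; common: {6}.
  x = 6: f ≡ 0 at y ∈ {6}; g ≡ 0 at y ∈ {3}; common: ∅.
Collecting: common zeros = {(5, 6)}, so the count is 1.
Comparison with the Bézout bound: 1 ≤ 1 = deg(f)·deg(g), as expected for curves with no common component (the bound is attained).
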